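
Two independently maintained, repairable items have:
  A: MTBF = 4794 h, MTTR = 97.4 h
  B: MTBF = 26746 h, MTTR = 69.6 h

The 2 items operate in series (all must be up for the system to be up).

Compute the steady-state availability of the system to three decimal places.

0.978

A(A) = MTBF/(MTBF+MTTR) = 4794/(4794+97.4) = 0.980088
A(B) = MTBF/(MTBF+MTTR) = 26746/(26746+69.6) = 0.997404
Series availability: 0.980088 × 0.997404 = 0.978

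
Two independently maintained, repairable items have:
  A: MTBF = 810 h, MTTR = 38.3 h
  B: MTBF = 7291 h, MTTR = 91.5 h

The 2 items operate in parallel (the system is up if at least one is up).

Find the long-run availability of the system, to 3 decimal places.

0.999

A(A) = MTBF/(MTBF+MTTR) = 810/(810+38.3) = 0.954851
A(B) = MTBF/(MTBF+MTTR) = 7291/(7291+91.5) = 0.987606
Parallel availability: 1 − (1 − 0.954851)(1 − 0.987606) = 0.999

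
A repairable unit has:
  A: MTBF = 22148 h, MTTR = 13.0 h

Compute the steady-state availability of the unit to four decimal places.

A(A) = MTBF/(MTBF+MTTR) = 22148/(22148+13.0) = 0.9994

0.9994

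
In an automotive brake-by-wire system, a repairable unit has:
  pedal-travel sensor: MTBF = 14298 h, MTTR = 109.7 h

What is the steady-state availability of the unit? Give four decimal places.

0.9924

A(pedal-travel sensor) = MTBF/(MTBF+MTTR) = 14298/(14298+109.7) = 0.9924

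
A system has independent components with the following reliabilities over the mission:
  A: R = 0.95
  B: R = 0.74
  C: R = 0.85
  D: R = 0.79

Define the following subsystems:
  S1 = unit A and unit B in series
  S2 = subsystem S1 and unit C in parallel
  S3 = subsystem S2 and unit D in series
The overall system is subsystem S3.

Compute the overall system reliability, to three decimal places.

0.755

Series (A and B): 0.95000 × 0.74000 = 0.70300
Parallel ([0.70300] and C): 1 − (1 − 0.70300)(1 − 0.85000) = 0.95545
Series ([0.95545] and D): 0.95545 × 0.79000 = 0.755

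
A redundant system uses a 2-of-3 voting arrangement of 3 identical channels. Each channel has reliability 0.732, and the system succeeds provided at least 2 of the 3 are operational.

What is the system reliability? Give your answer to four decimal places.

0.8230

R = Σ_{i=2}^{3} C(3,i) p^i (1−p)^{3−i} with p = 0.732
C(3,2)·0.732^2·0.268^1 = 0.430802
C(3,3)·0.732^3·0.268^0 = 0.392223
Sum = 0.8230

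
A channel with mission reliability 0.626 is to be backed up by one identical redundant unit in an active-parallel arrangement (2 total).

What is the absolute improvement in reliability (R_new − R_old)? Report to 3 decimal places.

R_before = 0.626
R_after = 1 − (1 − 0.626)^2 = 0.860
ΔR = 0.860 − 0.626 = 0.234

0.234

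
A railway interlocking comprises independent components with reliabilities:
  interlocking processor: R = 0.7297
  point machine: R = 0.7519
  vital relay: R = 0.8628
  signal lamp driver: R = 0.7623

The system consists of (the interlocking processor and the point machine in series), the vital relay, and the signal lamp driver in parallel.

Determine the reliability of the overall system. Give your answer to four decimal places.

0.9853

Series (interlocking processor and point machine): 0.729700 × 0.751900 = 0.548661
Parallel ([0.548661], vital relay, and signal lamp driver): 1 − (1 − 0.548661)(1 − 0.862800)(1 − 0.762300) = 0.9853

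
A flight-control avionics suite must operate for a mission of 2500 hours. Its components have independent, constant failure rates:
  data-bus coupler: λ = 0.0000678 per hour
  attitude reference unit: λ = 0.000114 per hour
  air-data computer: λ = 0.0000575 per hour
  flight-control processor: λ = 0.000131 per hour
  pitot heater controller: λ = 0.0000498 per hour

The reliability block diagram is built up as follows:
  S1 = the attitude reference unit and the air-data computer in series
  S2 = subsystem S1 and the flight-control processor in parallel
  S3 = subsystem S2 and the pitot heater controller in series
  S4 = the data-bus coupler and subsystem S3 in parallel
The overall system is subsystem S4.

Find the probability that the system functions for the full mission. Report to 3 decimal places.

0.968

R(data-bus coupler) = exp(−0.0000678 × 2500) = 0.84409
R(attitude reference unit) = exp(−0.000114 × 2500) = 0.75201
R(air-data computer) = exp(−0.0000575 × 2500) = 0.86610
R(flight-control processor) = exp(−0.000131 × 2500) = 0.72072
R(pitot heater controller) = exp(−0.0000498 × 2500) = 0.88294
Series (attitude reference unit and air-data computer): 0.75201 × 0.86610 = 0.65132
Parallel ([0.65132] and flight-control processor): 1 − (1 − 0.65132)(1 − 0.72072) = 0.90262
Series ([0.90262] and pitot heater controller): 0.90262 × 0.88294 = 0.79696
Parallel (data-bus coupler and [0.79696]): 1 − (1 − 0.84409)(1 − 0.79696) = 0.968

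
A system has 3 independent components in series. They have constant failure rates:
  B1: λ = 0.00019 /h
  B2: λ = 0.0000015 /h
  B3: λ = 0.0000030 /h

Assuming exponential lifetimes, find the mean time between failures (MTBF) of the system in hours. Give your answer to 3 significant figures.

Series of exponential components: λ_sys = Σ λ_i
λ_sys = 0.00019 + 0.0000015 + 0.0000030 = 1.9450e-04 /h
MTBF = 1 / λ_sys = 5140 h

5140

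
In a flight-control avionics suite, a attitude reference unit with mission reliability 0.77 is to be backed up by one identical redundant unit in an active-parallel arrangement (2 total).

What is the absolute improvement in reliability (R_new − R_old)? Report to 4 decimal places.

R_before = 0.77
R_after = 1 − (1 − 0.77)^2 = 0.9471
ΔR = 0.9471 − 0.77 = 0.1771

0.1771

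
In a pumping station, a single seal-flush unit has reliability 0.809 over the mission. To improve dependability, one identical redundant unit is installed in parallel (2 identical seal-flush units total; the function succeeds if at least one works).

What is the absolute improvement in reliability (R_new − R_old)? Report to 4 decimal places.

R_before = 0.809
R_after = 1 − (1 − 0.809)^2 = 0.9635
ΔR = 0.9635 − 0.809 = 0.1545

0.1545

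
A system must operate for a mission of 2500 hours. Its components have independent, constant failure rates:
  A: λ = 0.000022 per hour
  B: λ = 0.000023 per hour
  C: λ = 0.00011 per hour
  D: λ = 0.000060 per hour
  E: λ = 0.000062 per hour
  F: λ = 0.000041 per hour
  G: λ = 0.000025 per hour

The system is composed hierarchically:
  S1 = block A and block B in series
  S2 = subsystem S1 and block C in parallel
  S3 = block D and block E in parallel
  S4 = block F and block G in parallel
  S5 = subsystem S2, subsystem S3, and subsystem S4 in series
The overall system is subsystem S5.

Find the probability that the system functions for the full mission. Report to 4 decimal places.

0.9493

R(A) = exp(−0.000022 × 2500) = 0.946485
R(B) = exp(−0.000023 × 2500) = 0.944122
R(C) = exp(−0.00011 × 2500) = 0.759572
R(D) = exp(−0.000060 × 2500) = 0.860708
R(E) = exp(−0.000062 × 2500) = 0.856415
R(F) = exp(−0.000041 × 2500) = 0.902578
R(G) = exp(−0.000025 × 2500) = 0.939413
Series (A and B): 0.946485 × 0.944122 = 0.893597
Parallel ([0.893597] and C): 1 − (1 − 0.893597)(1 − 0.759572) = 0.974418
Parallel (D and E): 1 − (1 − 0.860708)(1 − 0.856415) = 0.980000
Parallel (F and G): 1 − (1 − 0.902578)(1 − 0.939413) = 0.994097
Series ([0.974418], [0.980000], and [0.994097]): 0.974418 × 0.980000 × 0.994097 = 0.9493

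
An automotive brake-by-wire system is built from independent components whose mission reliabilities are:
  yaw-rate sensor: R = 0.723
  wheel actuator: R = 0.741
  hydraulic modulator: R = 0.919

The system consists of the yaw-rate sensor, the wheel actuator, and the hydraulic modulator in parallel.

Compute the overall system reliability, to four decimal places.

0.9942

Parallel (yaw-rate sensor, wheel actuator, and hydraulic modulator): 1 − (1 − 0.723000)(1 − 0.741000)(1 − 0.919000) = 0.9942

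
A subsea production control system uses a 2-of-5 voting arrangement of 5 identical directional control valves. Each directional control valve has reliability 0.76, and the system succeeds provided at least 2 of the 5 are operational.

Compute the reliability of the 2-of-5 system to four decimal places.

0.9866

R = Σ_{i=2}^{5} C(5,i) p^i (1−p)^{5−i} with p = 0.76
C(5,2)·0.76^2·0.24^3 = 0.079847
C(5,3)·0.76^3·0.24^2 = 0.252850
C(5,4)·0.76^4·0.24^1 = 0.400346
C(5,5)·0.76^5·0.24^0 = 0.253553
Sum = 0.9866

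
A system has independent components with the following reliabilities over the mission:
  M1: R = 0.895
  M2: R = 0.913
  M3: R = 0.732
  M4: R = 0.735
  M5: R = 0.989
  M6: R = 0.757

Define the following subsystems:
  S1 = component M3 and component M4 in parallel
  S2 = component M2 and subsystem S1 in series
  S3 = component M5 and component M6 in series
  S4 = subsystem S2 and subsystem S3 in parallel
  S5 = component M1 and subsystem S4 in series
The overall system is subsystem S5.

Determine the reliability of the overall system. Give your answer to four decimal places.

Parallel (M3 and M4): 1 − (1 − 0.732000)(1 − 0.735000) = 0.928980
Series (M2 and [0.928980]): 0.913000 × 0.928980 = 0.848159
Series (M5 and M6): 0.989000 × 0.757000 = 0.748673
Parallel ([0.848159] and [0.748673]): 1 − (1 − 0.848159)(1 − 0.748673) = 0.961838
Series (M1 and [0.961838]): 0.895000 × 0.961838 = 0.8608

0.8608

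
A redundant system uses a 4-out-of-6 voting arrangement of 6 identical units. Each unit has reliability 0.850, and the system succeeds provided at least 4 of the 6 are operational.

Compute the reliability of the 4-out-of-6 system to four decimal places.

0.9527

R = Σ_{i=4}^{6} C(6,i) p^i (1−p)^{6−i} with p = 0.850
C(6,4)·0.850^4·0.150^2 = 0.176177
C(6,5)·0.850^5·0.150^1 = 0.399335
C(6,6)·0.850^6·0.150^0 = 0.377150
Sum = 0.9527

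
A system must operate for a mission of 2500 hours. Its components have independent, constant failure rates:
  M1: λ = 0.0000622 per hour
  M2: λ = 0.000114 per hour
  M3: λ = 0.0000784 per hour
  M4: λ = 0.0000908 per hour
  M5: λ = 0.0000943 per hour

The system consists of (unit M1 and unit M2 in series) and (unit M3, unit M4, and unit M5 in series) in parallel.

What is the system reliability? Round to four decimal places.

0.8281

R(M1) = exp(−0.0000622 × 2500) = 0.855987
R(M2) = exp(−0.000114 × 2500) = 0.752014
R(M3) = exp(−0.0000784 × 2500) = 0.822012
R(M4) = exp(−0.0000908 × 2500) = 0.796921
R(M5) = exp(−0.0000943 × 2500) = 0.789978
Series (M1 and M2): 0.855987 × 0.752014 = 0.643714
Series (M3, M4, and M5): 0.822012 × 0.796921 × 0.789978 = 0.517498
Parallel ([0.643714] and [0.517498]): 1 − (1 − 0.643714)(1 − 0.517498) = 0.8281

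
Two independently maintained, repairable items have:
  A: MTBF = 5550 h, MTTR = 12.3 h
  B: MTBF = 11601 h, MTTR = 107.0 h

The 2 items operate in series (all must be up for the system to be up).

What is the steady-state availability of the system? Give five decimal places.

A(A) = MTBF/(MTBF+MTTR) = 5550/(5550+12.3) = 0.997789
A(B) = MTBF/(MTBF+MTTR) = 11601/(11601+107.0) = 0.990861
Series availability: 0.997789 × 0.990861 = 0.98867

0.98867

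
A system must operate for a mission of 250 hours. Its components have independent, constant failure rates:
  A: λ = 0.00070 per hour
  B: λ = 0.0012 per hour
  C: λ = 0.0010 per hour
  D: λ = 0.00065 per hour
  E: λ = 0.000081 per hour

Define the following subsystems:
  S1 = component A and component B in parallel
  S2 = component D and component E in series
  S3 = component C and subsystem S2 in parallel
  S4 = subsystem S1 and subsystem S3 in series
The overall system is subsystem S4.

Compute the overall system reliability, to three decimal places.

R(A) = exp(−0.00070 × 250) = 0.83946
R(B) = exp(−0.0012 × 250) = 0.74082
R(C) = exp(−0.0010 × 250) = 0.77880
R(D) = exp(−0.00065 × 250) = 0.85002
R(E) = exp(−0.000081 × 250) = 0.97995
Parallel (A and B): 1 − (1 − 0.83946)(1 − 0.74082) = 0.95839
Series (D and E): 0.85002 × 0.97995 = 0.83298
Parallel (C and [0.83298]): 1 − (1 − 0.77880)(1 − 0.83298) = 0.96306
Series ([0.95839] and [0.96306]): 0.95839 × 0.96306 = 0.923

0.923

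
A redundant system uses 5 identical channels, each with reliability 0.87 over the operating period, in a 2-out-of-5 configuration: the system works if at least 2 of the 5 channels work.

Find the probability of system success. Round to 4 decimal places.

0.9987

R = Σ_{i=2}^{5} C(5,i) p^i (1−p)^{5−i} with p = 0.87
C(5,2)·0.87^2·0.13^3 = 0.016629
C(5,3)·0.87^3·0.13^2 = 0.111287
C(5,4)·0.87^4·0.13^1 = 0.372383
C(5,5)·0.87^5·0.13^0 = 0.498421
Sum = 0.9987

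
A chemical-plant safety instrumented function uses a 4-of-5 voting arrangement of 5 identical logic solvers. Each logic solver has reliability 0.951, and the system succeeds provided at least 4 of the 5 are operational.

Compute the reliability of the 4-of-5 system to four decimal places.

R = Σ_{i=4}^{5} C(5,i) p^i (1−p)^{5−i} with p = 0.951
C(5,4)·0.951^4·0.049^1 = 0.200396
C(5,5)·0.951^5·0.049^0 = 0.777862
Sum = 0.9783

0.9783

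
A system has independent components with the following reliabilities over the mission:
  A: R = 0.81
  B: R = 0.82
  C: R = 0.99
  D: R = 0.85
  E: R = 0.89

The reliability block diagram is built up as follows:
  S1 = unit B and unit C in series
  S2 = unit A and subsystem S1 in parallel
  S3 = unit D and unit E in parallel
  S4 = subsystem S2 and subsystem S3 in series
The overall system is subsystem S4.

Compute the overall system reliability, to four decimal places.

Series (B and C): 0.820000 × 0.990000 = 0.811800
Parallel (A and [0.811800]): 1 − (1 − 0.810000)(1 − 0.811800) = 0.964242
Parallel (D and E): 1 − (1 − 0.850000)(1 − 0.890000) = 0.983500
Series ([0.964242] and [0.983500]): 0.964242 × 0.983500 = 0.9483

0.9483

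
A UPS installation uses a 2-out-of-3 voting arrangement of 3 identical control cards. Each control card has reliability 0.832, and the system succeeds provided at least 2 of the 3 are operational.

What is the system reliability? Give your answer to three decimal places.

0.925

R = Σ_{i=2}^{3} C(3,i) p^i (1−p)^{3−i} with p = 0.832
C(3,2)·0.832^2·0.168^1 = 0.34888
C(3,3)·0.832^3·0.168^0 = 0.57593
Sum = 0.925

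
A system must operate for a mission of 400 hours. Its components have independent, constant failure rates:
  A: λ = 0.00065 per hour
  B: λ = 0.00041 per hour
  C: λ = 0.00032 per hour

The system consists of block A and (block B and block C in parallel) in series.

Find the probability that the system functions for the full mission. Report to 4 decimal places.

R(A) = exp(−0.00065 × 400) = 0.771052
R(B) = exp(−0.00041 × 400) = 0.848742
R(C) = exp(−0.00032 × 400) = 0.879853
Parallel (B and C): 1 − (1 − 0.848742)(1 − 0.879853) = 0.981827
Series (A and [0.981827]): 0.771052 × 0.981827 = 0.7570

0.7570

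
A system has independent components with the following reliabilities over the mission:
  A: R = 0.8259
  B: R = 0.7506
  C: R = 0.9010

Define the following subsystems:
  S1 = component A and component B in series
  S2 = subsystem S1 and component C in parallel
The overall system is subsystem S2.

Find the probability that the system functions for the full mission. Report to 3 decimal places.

0.962

Series (A and B): 0.82590 × 0.75060 = 0.61992
Parallel ([0.61992] and C): 1 − (1 − 0.61992)(1 − 0.90100) = 0.962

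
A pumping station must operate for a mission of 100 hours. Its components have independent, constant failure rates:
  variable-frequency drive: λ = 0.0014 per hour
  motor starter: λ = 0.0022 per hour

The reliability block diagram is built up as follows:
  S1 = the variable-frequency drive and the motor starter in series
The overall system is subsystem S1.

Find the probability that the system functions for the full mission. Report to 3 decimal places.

0.698

R(variable-frequency drive) = exp(−0.0014 × 100) = 0.86936
R(motor starter) = exp(−0.0022 × 100) = 0.80252
Series (variable-frequency drive and motor starter): 0.86936 × 0.80252 = 0.698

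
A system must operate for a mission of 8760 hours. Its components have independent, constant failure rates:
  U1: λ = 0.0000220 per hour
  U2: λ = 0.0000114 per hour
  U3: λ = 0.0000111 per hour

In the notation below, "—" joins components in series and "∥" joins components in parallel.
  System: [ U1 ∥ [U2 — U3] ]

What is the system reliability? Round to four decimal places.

0.9686

R(U1) = exp(−0.0000220 × 8760) = 0.824713
R(U2) = exp(−0.0000114 × 8760) = 0.904960
R(U3) = exp(−0.0000111 × 8760) = 0.907342
Series (U2 and U3): 0.904960 × 0.907342 = 0.821108
Parallel (U1 and [0.821108]): 1 − (1 − 0.824713)(1 − 0.821108) = 0.9686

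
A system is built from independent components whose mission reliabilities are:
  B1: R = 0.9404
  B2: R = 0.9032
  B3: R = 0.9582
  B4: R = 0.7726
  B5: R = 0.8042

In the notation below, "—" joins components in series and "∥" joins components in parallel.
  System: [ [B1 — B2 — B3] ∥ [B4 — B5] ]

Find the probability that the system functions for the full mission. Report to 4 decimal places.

0.9295

Series (B1, B2, and B3): 0.940400 × 0.903200 × 0.958200 = 0.813866
Series (B4 and B5): 0.772600 × 0.804200 = 0.621325
Parallel ([0.813866] and [0.621325]): 1 − (1 − 0.813866)(1 − 0.621325) = 0.9295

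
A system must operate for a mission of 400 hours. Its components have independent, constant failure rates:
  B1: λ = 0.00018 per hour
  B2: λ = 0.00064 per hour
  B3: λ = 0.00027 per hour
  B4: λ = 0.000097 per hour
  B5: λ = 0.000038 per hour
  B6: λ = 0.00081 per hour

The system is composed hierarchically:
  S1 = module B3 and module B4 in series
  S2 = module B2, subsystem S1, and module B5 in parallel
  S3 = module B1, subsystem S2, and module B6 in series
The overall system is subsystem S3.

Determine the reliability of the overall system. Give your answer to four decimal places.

0.6727

R(B1) = exp(−0.00018 × 400) = 0.930531
R(B2) = exp(−0.00064 × 400) = 0.774142
R(B3) = exp(−0.00027 × 400) = 0.897628
R(B4) = exp(−0.000097 × 400) = 0.961943
R(B5) = exp(−0.000038 × 400) = 0.984915
R(B6) = exp(−0.00081 × 400) = 0.723250
Series (B3 and B4): 0.897628 × 0.961943 = 0.863467
Parallel (B2, [0.863467], and B5): 1 − (1 − 0.774142)(1 − 0.863467)(1 − 0.984915) = 0.999535
Series (B1, [0.999535], and B6): 0.930531 × 0.999535 × 0.723250 = 0.6727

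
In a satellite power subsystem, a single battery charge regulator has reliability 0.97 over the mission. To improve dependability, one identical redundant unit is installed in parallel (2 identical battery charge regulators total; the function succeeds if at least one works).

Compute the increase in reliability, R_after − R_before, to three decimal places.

0.029

R_before = 0.97
R_after = 1 − (1 − 0.97)^2 = 0.999
ΔR = 0.999 − 0.97 = 0.029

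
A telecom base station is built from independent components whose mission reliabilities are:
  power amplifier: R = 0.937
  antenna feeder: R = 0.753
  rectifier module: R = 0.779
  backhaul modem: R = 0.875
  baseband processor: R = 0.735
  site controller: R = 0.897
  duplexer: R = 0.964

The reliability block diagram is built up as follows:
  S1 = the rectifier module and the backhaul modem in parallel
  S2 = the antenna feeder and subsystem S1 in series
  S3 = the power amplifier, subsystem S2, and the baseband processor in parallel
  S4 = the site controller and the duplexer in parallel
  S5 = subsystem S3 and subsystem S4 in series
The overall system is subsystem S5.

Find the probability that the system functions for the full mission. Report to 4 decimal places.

Parallel (rectifier module and backhaul modem): 1 − (1 − 0.779000)(1 − 0.875000) = 0.972375
Series (antenna feeder and [0.972375]): 0.753000 × 0.972375 = 0.732198
Parallel (power amplifier, [0.732198], and baseband processor): 1 − (1 − 0.937000)(1 − 0.732198)(1 − 0.735000) = 0.995529
Parallel (site controller and duplexer): 1 − (1 − 0.897000)(1 − 0.964000) = 0.996292
Series ([0.995529] and [0.996292]): 0.995529 × 0.996292 = 0.9918

0.9918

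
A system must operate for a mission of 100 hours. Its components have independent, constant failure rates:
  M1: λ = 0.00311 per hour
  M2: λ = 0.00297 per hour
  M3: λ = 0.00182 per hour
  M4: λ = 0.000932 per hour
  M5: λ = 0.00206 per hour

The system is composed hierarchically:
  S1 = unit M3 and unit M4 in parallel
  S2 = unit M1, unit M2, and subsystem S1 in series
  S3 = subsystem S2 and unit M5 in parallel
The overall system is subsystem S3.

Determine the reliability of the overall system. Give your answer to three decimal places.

R(M1) = exp(−0.00311 × 100) = 0.73271
R(M2) = exp(−0.00297 × 100) = 0.74304
R(M3) = exp(−0.00182 × 100) = 0.83360
R(M4) = exp(−0.000932 × 100) = 0.91101
R(M5) = exp(−0.00206 × 100) = 0.81383
Parallel (M3 and M4): 1 − (1 − 0.83360)(1 − 0.91101) = 0.98519
Series (M1, M2, and [0.98519]): 0.73271 × 0.74304 × 0.98519 = 0.53637
Parallel ([0.53637] and M5): 1 − (1 − 0.53637)(1 − 0.81383) = 0.914

0.914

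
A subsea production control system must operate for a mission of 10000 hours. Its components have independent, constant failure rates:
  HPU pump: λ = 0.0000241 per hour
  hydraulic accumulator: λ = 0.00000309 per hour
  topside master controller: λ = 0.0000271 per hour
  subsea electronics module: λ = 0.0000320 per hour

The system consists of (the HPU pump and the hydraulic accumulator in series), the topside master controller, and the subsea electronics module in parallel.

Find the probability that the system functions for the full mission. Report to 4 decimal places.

0.9845

R(HPU pump) = exp(−0.0000241 × 10000) = 0.785842
R(hydraulic accumulator) = exp(−0.00000309 × 10000) = 0.969573
R(topside master controller) = exp(−0.0000271 × 10000) = 0.762616
R(subsea electronics module) = exp(−0.0000320 × 10000) = 0.726149
Series (HPU pump and hydraulic accumulator): 0.785842 × 0.969573 = 0.761931
Parallel ([0.761931], topside master controller, and subsea electronics module): 1 − (1 − 0.761931)(1 − 0.762616)(1 − 0.726149) = 0.9845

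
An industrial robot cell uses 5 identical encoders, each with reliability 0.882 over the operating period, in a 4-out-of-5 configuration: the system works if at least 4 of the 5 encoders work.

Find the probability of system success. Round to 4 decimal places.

0.8908

R = Σ_{i=4}^{5} C(5,i) p^i (1−p)^{5−i} with p = 0.882
C(5,4)·0.882^4·0.118^1 = 0.357048
C(5,5)·0.882^5·0.118^0 = 0.533756
Sum = 0.8908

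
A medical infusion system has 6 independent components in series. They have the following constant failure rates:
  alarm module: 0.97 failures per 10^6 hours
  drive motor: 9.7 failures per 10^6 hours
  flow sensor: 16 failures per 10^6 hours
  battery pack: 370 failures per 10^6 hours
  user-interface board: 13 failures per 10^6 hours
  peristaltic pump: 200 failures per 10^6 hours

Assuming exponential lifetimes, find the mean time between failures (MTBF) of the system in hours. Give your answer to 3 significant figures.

1640

Series of exponential components: λ_sys = Σ λ_i
λ_sys = 0.00000097 + 0.0000097 + 0.000016 + 0.00037 + 0.000013 + 0.00020 = 6.0967e-04 /h
MTBF = 1 / λ_sys = 1640 h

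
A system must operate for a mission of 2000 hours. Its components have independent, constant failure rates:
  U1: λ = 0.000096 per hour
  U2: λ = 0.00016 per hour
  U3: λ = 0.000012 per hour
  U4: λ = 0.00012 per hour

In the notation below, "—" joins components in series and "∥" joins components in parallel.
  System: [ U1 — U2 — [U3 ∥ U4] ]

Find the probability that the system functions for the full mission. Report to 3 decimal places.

0.596

R(U1) = exp(−0.000096 × 2000) = 0.82531
R(U2) = exp(−0.00016 × 2000) = 0.72615
R(U3) = exp(−0.000012 × 2000) = 0.97629
R(U4) = exp(−0.00012 × 2000) = 0.78663
Parallel (U3 and U4): 1 − (1 − 0.97629)(1 − 0.78663) = 0.99494
Series (U1, U2, and [0.99494]): 0.82531 × 0.72615 × 0.99494 = 0.596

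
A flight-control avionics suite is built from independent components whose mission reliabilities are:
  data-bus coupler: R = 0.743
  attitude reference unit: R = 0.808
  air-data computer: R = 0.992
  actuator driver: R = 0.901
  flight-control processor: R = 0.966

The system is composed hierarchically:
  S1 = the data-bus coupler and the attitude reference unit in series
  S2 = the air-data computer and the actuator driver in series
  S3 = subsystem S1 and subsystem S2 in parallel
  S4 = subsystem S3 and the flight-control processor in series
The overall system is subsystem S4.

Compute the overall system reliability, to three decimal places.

Series (data-bus coupler and attitude reference unit): 0.74300 × 0.80800 = 0.60034
Series (air-data computer and actuator driver): 0.99200 × 0.90100 = 0.89379
Parallel ([0.60034] and [0.89379]): 1 − (1 − 0.60034)(1 − 0.89379) = 0.95755
Series ([0.95755] and flight-control processor): 0.95755 × 0.96600 = 0.925

0.925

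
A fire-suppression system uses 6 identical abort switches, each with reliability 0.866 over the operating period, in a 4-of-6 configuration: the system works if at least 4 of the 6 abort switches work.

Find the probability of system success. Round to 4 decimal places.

0.9649

R = Σ_{i=4}^{6} C(6,i) p^i (1−p)^{6−i} with p = 0.866
C(6,4)·0.866^4·0.134^2 = 0.151486
C(6,5)·0.866^5·0.134^1 = 0.391603
C(6,6)·0.866^6·0.134^0 = 0.421801
Sum = 0.9649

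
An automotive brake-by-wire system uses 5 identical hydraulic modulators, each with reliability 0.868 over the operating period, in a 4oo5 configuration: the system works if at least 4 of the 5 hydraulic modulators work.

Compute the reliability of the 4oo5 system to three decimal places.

0.867

R = Σ_{i=4}^{5} C(5,i) p^i (1−p)^{5−i} with p = 0.868
C(5,4)·0.868^4·0.132^1 = 0.37465
C(5,5)·0.868^5·0.132^0 = 0.49272
Sum = 0.867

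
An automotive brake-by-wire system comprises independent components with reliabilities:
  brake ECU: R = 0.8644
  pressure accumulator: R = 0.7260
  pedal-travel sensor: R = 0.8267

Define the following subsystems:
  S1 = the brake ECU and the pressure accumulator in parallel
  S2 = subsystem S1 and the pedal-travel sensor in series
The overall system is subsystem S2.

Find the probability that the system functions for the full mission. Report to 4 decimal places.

0.7960

Parallel (brake ECU and pressure accumulator): 1 − (1 − 0.864400)(1 − 0.726000) = 0.962846
Series ([0.962846] and pedal-travel sensor): 0.962846 × 0.826700 = 0.7960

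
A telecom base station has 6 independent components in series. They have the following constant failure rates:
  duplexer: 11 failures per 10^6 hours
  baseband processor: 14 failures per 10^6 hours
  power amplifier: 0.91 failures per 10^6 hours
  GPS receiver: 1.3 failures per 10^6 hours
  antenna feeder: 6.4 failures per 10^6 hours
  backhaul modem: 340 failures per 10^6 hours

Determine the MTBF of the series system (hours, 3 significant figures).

2680

Series of exponential components: λ_sys = Σ λ_i
λ_sys = 0.000011 + 0.000014 + 0.00000091 + 0.0000013 + 0.0000064 + 0.00034 = 3.7361e-04 /h
MTBF = 1 / λ_sys = 2680 h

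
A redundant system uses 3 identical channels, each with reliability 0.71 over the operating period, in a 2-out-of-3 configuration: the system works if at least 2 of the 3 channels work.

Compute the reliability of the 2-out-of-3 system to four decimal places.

0.7965

R = Σ_{i=2}^{3} C(3,i) p^i (1−p)^{3−i} with p = 0.71
C(3,2)·0.71^2·0.29^1 = 0.438567
C(3,3)·0.71^3·0.29^0 = 0.357911
Sum = 0.7965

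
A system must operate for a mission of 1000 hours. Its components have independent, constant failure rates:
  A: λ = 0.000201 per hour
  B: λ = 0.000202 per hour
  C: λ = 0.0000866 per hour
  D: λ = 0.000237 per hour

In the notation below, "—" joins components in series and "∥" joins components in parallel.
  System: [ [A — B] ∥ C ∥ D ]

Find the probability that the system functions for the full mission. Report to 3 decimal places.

0.994

R(A) = exp(−0.000201 × 1000) = 0.81791
R(B) = exp(−0.000202 × 1000) = 0.81709
R(C) = exp(−0.0000866 × 1000) = 0.91704
R(D) = exp(−0.000237 × 1000) = 0.78899
Series (A and B): 0.81791 × 0.81709 = 0.66831
Parallel ([0.66831], C, and D): 1 − (1 − 0.66831)(1 − 0.91704)(1 − 0.78899) = 0.994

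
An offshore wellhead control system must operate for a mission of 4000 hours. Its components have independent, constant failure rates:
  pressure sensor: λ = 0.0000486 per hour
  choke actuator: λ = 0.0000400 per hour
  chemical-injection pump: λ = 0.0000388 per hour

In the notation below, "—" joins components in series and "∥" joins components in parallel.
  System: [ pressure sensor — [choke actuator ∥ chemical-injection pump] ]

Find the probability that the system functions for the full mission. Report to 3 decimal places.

R(pressure sensor) = exp(−0.0000486 × 4000) = 0.82333
R(choke actuator) = exp(−0.0000400 × 4000) = 0.85214
R(chemical-injection pump) = exp(−0.0000388 × 4000) = 0.85624
Parallel (choke actuator and chemical-injection pump): 1 − (1 − 0.85214)(1 − 0.85624) = 0.97874
Series (pressure sensor and [0.97874]): 0.82333 × 0.97874 = 0.806

0.806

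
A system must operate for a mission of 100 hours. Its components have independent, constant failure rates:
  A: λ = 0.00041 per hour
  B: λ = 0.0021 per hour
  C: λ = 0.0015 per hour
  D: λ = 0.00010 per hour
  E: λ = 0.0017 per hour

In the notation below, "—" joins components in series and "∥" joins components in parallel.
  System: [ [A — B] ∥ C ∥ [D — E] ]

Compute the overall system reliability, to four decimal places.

0.9949

R(A) = exp(−0.00041 × 100) = 0.959829
R(B) = exp(−0.0021 × 100) = 0.810584
R(C) = exp(−0.0015 × 100) = 0.860708
R(D) = exp(−0.00010 × 100) = 0.990050
R(E) = exp(−0.0017 × 100) = 0.843665
Series (A and B): 0.959829 × 0.810584 = 0.778022
Series (D and E): 0.990050 × 0.843665 = 0.835271
Parallel ([0.778022], C, and [0.835271]): 1 − (1 − 0.778022)(1 − 0.860708)(1 − 0.835271) = 0.9949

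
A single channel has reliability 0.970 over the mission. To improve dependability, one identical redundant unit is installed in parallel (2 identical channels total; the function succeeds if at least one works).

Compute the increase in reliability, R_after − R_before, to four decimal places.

0.0291

R_before = 0.970
R_after = 1 − (1 − 0.970)^2 = 0.9991
ΔR = 0.9991 − 0.970 = 0.0291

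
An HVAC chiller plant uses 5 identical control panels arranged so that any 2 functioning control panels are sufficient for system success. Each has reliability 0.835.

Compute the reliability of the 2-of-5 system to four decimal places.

0.9968

R = Σ_{i=2}^{5} C(5,i) p^i (1−p)^{5−i} with p = 0.835
C(5,2)·0.835^2·0.165^3 = 0.031320
C(5,3)·0.835^3·0.165^2 = 0.158499
C(5,4)·0.835^4·0.165^1 = 0.401051
C(5,5)·0.835^5·0.165^0 = 0.405912
Sum = 0.9968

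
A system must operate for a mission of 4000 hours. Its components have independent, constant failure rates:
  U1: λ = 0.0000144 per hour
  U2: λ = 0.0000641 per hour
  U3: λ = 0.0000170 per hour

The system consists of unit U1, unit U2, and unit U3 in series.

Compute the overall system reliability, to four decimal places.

R(U1) = exp(−0.0000144 × 4000) = 0.944027
R(U2) = exp(−0.0000641 × 4000) = 0.773832
R(U3) = exp(−0.0000170 × 4000) = 0.934260
Series (U1, U2, and U3): 0.944027 × 0.773832 × 0.934260 = 0.6825

0.6825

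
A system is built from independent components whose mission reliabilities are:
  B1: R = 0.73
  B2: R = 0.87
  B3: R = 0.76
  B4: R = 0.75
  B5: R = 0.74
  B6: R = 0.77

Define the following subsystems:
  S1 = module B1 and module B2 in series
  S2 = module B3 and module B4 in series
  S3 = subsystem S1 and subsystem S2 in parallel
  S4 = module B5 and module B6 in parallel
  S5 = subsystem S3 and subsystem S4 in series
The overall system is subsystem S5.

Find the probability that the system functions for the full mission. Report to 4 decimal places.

Series (B1 and B2): 0.730000 × 0.870000 = 0.635100
Series (B3 and B4): 0.760000 × 0.750000 = 0.570000
Parallel ([0.635100] and [0.570000]): 1 − (1 − 0.635100)(1 − 0.570000) = 0.843093
Parallel (B5 and B6): 1 − (1 − 0.740000)(1 − 0.770000) = 0.940200
Series ([0.843093] and [0.940200]): 0.843093 × 0.940200 = 0.7927

0.7927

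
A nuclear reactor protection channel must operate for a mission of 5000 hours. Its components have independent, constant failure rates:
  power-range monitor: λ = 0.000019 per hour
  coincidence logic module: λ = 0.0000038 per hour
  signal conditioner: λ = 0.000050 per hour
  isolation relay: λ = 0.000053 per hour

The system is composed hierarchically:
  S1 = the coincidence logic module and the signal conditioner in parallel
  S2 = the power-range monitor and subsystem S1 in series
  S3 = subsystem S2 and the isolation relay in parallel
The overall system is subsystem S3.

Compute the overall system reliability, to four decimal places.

R(power-range monitor) = exp(−0.000019 × 5000) = 0.909373
R(coincidence logic module) = exp(−0.0000038 × 5000) = 0.981179
R(signal conditioner) = exp(−0.000050 × 5000) = 0.778801
R(isolation relay) = exp(−0.000053 × 5000) = 0.767206
Parallel (coincidence logic module and signal conditioner): 1 − (1 − 0.981179)(1 − 0.778801) = 0.995837
Series (power-range monitor and [0.995837]): 0.909373 × 0.995837 = 0.905587
Parallel ([0.905587] and isolation relay): 1 − (1 − 0.905587)(1 − 0.767206) = 0.9780

0.9780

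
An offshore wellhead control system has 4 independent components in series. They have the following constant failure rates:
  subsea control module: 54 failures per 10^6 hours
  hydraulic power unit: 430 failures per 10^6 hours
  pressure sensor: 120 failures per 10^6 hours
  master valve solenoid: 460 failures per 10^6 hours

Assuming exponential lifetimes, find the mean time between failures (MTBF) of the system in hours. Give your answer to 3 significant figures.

940

Series of exponential components: λ_sys = Σ λ_i
λ_sys = 0.000054 + 0.00043 + 0.00012 + 0.00046 = 1.0640e-03 /h
MTBF = 1 / λ_sys = 940 h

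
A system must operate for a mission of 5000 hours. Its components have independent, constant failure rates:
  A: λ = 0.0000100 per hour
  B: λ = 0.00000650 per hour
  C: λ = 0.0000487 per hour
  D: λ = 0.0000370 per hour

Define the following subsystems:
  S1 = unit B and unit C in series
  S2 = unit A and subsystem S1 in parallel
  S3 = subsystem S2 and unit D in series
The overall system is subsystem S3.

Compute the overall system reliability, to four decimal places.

0.8213

R(A) = exp(−0.0000100 × 5000) = 0.951229
R(B) = exp(−0.00000650 × 5000) = 0.968022
R(C) = exp(−0.0000487 × 5000) = 0.783879
R(D) = exp(−0.0000370 × 5000) = 0.831104
Series (B and C): 0.968022 × 0.783879 = 0.758812
Parallel (A and [0.758812]): 1 − (1 − 0.951229)(1 − 0.758812) = 0.988237
Series ([0.988237] and D): 0.988237 × 0.831104 = 0.8213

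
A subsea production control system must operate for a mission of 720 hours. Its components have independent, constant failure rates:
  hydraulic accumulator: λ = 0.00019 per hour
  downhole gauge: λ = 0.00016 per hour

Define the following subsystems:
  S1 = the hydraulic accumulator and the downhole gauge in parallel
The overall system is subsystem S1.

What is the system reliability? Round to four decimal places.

R(hydraulic accumulator) = exp(−0.00019 × 720) = 0.872145
R(downhole gauge) = exp(−0.00016 × 720) = 0.891188
Parallel (hydraulic accumulator and downhole gauge): 1 − (1 − 0.872145)(1 − 0.891188) = 0.9861

0.9861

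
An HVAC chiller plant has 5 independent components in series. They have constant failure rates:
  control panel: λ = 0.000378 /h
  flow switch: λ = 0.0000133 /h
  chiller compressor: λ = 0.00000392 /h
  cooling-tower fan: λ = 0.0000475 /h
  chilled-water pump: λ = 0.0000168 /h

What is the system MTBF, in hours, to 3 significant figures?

2180

Series of exponential components: λ_sys = Σ λ_i
λ_sys = 0.000378 + 0.0000133 + 0.00000392 + 0.0000475 + 0.0000168 = 4.5952e-04 /h
MTBF = 1 / λ_sys = 2180 h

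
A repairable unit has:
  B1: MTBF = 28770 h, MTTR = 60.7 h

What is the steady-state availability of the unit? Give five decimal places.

0.99789

A(B1) = MTBF/(MTBF+MTTR) = 28770/(28770+60.7) = 0.99789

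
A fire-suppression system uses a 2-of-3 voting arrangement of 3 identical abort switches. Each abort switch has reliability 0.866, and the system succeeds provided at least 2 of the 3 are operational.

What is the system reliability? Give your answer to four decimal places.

R = Σ_{i=2}^{3} C(3,i) p^i (1−p)^{3−i} with p = 0.866
C(3,2)·0.866^2·0.134^1 = 0.301482
C(3,3)·0.866^3·0.134^0 = 0.649462
Sum = 0.9509

0.9509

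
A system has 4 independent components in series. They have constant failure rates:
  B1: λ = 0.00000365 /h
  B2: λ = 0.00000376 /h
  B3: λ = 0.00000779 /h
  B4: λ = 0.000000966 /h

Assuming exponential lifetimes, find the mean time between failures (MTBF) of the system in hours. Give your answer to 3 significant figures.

Series of exponential components: λ_sys = Σ λ_i
λ_sys = 0.00000365 + 0.00000376 + 0.00000779 + 0.000000966 = 1.6166e-05 /h
MTBF = 1 / λ_sys = 61900 h

61900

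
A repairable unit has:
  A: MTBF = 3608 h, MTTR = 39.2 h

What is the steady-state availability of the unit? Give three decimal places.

A(A) = MTBF/(MTBF+MTTR) = 3608/(3608+39.2) = 0.989

0.989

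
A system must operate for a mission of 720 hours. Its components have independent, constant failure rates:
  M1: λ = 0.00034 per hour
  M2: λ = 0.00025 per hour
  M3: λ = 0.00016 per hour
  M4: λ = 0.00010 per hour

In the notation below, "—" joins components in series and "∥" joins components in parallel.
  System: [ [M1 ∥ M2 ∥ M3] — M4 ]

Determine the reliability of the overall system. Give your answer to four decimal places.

0.9269

R(M1) = exp(−0.00034 × 720) = 0.782861
R(M2) = exp(−0.00025 × 720) = 0.835270
R(M3) = exp(−0.00016 × 720) = 0.891188
R(M4) = exp(−0.00010 × 720) = 0.930531
Parallel (M1, M2, and M3): 1 − (1 − 0.782861)(1 − 0.835270)(1 − 0.891188) = 0.996108
Series ([0.996108] and M4): 0.996108 × 0.930531 = 0.9269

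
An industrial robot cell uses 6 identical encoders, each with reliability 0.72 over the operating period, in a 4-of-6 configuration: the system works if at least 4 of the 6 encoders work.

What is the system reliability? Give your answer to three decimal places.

0.780

R = Σ_{i=4}^{6} C(6,i) p^i (1−p)^{6−i} with p = 0.72
C(6,4)·0.72^4·0.28^2 = 0.31604
C(6,5)·0.72^5·0.28^1 = 0.32507
C(6,6)·0.72^6·0.28^0 = 0.13931
Sum = 0.780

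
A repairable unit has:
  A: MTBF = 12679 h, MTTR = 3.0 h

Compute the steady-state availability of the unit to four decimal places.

A(A) = MTBF/(MTBF+MTTR) = 12679/(12679+3.0) = 0.9998

0.9998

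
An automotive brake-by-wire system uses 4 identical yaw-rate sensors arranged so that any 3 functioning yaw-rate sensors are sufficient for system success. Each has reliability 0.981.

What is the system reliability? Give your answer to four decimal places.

0.9979

R = Σ_{i=3}^{4} C(4,i) p^i (1−p)^{4−i} with p = 0.981
C(4,3)·0.981^3·0.019^1 = 0.071750
C(4,4)·0.981^4·0.019^0 = 0.926139
Sum = 0.9979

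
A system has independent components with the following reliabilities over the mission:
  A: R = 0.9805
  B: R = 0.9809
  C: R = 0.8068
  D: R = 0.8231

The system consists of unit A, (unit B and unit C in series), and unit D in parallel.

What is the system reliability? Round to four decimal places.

0.9993

Series (B and C): 0.980900 × 0.806800 = 0.791390
Parallel (A, [0.791390], and D): 1 − (1 − 0.980500)(1 − 0.791390)(1 − 0.823100) = 0.9993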